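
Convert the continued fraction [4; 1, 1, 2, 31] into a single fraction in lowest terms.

722/157

a_0 = 4: 4/1
a_1 = 1: 5/1
a_2 = 1: 9/2
a_3 = 2: 23/5
a_4 = 31: 722/157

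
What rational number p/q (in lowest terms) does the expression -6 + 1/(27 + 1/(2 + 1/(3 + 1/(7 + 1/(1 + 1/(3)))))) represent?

-36807/6172

Start with 3.
1 + 1/(3/1) = 1 + 1/3 = 4/3
7 + 1/(4/3) = 7 + 3/4 = 31/4
3 + 1/(31/4) = 3 + 4/31 = 97/31
2 + 1/(97/31) = 2 + 31/97 = 225/97
27 + 1/(225/97) = 27 + 97/225 = 6172/225
-6 + 1/(6172/225) = -6 + 225/6172 = -36807/6172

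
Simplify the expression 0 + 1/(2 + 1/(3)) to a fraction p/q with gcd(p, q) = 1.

Start with 3.
2 + 1/(3/1) = 2 + 1/3 = 7/3
0 + 1/(7/3) = 0 + 3/7 = 3/7

3/7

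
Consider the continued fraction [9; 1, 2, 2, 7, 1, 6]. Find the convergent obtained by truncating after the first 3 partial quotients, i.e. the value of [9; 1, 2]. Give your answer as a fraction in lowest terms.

Collapse the nested fraction from the inside out:
Start with 2.
1 + 1/(2/1) = 1 + 1/2 = 3/2
9 + 1/(3/2) = 9 + 2/3 = 29/3

29/3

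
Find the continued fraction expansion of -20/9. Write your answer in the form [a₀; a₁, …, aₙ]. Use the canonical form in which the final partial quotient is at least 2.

⌊-20/9⌋ = -3, remainder 7
⌊9/7⌋ = 1, remainder 2
⌊7/2⌋ = 3, remainder 1
⌊2/1⌋ = 2, remainder 0

[-3; 1, 3, 2]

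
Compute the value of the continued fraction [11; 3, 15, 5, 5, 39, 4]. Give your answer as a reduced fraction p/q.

Start with 4.
39 + 1/(4/1) = 39 + 1/4 = 157/4
5 + 1/(157/4) = 5 + 4/157 = 789/157
5 + 1/(789/157) = 5 + 157/789 = 4102/789
15 + 1/(4102/789) = 15 + 789/4102 = 62319/4102
3 + 1/(62319/4102) = 3 + 4102/62319 = 191059/62319
11 + 1/(191059/62319) = 11 + 62319/191059 = 2163968/191059

2163968/191059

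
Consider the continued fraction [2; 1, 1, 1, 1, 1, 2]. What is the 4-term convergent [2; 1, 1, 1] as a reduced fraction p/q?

8/3

a_0 = 2: 2/1
a_1 = 1: 3/1
a_2 = 1: 5/2
a_3 = 1: 8/3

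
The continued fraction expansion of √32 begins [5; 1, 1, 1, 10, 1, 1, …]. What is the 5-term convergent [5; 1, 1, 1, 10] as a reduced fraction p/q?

181/32

Build up convergents one term at a time:
a_0 = 5: 5/1
a_1 = 1: 6/1
a_2 = 1: 11/2
a_3 = 1: 17/3
a_4 = 10: 181/32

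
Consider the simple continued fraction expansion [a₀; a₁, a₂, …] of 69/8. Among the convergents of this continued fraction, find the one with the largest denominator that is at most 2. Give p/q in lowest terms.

List convergents until the denominator exceeds the bound:
a_0 = 8: 8/1  (≤ bound)
a_1 = 1: 9/1  (≤ bound)
a_2 = 1: 17/2  (≤ bound)
a_3 = 1: 26/3  (> 2, stop)

17/2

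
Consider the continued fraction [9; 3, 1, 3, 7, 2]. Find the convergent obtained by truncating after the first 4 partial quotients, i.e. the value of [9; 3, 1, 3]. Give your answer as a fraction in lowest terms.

139/15

Start with 3.
1 + 1/(3/1) = 1 + 1/3 = 4/3
3 + 1/(4/3) = 3 + 3/4 = 15/4
9 + 1/(15/4) = 9 + 4/15 = 139/15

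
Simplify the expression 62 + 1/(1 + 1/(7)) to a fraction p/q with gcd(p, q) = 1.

503/8

Start with 7.
1 + 1/(7/1) = 1 + 1/7 = 8/7
62 + 1/(8/7) = 62 + 7/8 = 503/8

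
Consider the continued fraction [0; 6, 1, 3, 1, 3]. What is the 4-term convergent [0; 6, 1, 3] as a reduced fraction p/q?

Starting at the tail and folding back:
Start with 3.
1 + 1/(3/1) = 1 + 1/3 = 4/3
6 + 1/(4/3) = 6 + 3/4 = 27/4
0 + 1/(27/4) = 0 + 4/27 = 4/27

4/27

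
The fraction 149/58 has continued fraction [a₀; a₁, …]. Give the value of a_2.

1

149 ÷ 58 → quotient 2, remainder 33
58 ÷ 33 → quotient 1, remainder 25
33 ÷ 25 → quotient 1, remainder 8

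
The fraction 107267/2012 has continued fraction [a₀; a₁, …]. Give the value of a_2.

Apply division with remainder until the remainder is 0:
107267 = 53·2012 + 631, so a_0 = 53
2012 = 3·631 + 119, so a_1 = 3
631 = 5·119 + 36, so a_2 = 5

5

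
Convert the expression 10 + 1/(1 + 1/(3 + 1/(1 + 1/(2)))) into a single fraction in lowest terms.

151/14

Start with 2.
1 + 1/(2/1) = 1 + 1/2 = 3/2
3 + 1/(3/2) = 3 + 2/3 = 11/3
1 + 1/(11/3) = 1 + 3/11 = 14/11
10 + 1/(14/11) = 10 + 11/14 = 151/14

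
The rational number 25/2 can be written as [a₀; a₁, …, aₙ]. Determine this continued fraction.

Repeatedly divide and take the remainder:
25 ÷ 2 → quotient 12, remainder 1
2 ÷ 1 → quotient 2, remainder 0

[12; 2]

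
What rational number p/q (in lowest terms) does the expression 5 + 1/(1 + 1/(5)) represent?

35/6

a_0 = 5: 5/1
a_1 = 1: 6/1
a_2 = 5: 35/6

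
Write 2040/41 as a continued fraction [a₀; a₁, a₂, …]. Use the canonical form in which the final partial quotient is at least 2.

[49; 1, 3, 10]

⌊2040/41⌋ = 49, remainder 31
⌊41/31⌋ = 1, remainder 10
⌊31/10⌋ = 3, remainder 1
⌊10/1⌋ = 10, remainder 0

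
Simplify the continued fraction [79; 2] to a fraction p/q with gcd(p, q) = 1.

159/2

Build up convergents one term at a time:
a_0 = 79: 79/1
a_1 = 2: 159/2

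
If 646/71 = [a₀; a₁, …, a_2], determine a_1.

646 ÷ 71 → quotient 9, remainder 7
71 ÷ 7 → quotient 10, remainder 1

10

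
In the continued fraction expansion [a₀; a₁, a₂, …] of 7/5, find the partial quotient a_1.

⌊7/5⌋ = 1, remainder 2
⌊5/2⌋ = 2, remainder 1

2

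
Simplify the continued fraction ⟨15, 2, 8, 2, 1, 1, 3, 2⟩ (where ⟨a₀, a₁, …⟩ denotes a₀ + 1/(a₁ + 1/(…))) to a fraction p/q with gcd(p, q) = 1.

a_0 = 15: 15/1
a_1 = 2: 31/2
a_2 = 8: 263/17
a_3 = 2: 557/36
a_4 = 1: 820/53
a_5 = 1: 1377/89
a_6 = 3: 4951/320
a_7 = 2: 11279/729

11279/729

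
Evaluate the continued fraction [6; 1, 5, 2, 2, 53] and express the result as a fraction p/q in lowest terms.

11696/1709

Start with 53.
2 + 1/(53/1) = 2 + 1/53 = 107/53
2 + 1/(107/53) = 2 + 53/107 = 267/107
5 + 1/(267/107) = 5 + 107/267 = 1442/267
1 + 1/(1442/267) = 1 + 267/1442 = 1709/1442
6 + 1/(1709/1442) = 6 + 1442/1709 = 11696/1709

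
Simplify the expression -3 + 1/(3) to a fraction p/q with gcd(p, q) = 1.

-8/3

Compute successive convergents:
a_0 = -3: -3/1
a_1 = 3: -8/3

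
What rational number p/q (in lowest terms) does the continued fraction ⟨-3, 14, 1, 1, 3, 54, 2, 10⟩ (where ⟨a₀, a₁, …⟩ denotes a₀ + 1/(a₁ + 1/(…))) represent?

-343841/117297

Work from the innermost term outward:
Start with 10.
2 + 1/(10/1) = 2 + 1/10 = 21/10
54 + 1/(21/10) = 54 + 10/21 = 1144/21
3 + 1/(1144/21) = 3 + 21/1144 = 3453/1144
1 + 1/(3453/1144) = 1 + 1144/3453 = 4597/3453
1 + 1/(4597/3453) = 1 + 3453/4597 = 8050/4597
14 + 1/(8050/4597) = 14 + 4597/8050 = 117297/8050
-3 + 1/(117297/8050) = -3 + 8050/117297 = -343841/117297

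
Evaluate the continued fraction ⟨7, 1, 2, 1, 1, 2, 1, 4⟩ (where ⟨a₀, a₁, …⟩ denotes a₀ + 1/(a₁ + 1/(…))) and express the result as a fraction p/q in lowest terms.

911/118

Collapse the nested fraction from the inside out:
Start with 4.
1 + 1/(4/1) = 1 + 1/4 = 5/4
2 + 1/(5/4) = 2 + 4/5 = 14/5
1 + 1/(14/5) = 1 + 5/14 = 19/14
1 + 1/(19/14) = 1 + 14/19 = 33/19
2 + 1/(33/19) = 2 + 19/33 = 85/33
1 + 1/(85/33) = 1 + 33/85 = 118/85
7 + 1/(118/85) = 7 + 85/118 = 911/118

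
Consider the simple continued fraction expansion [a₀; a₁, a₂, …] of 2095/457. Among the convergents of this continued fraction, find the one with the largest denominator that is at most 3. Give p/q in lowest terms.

9/2

List convergents until the denominator exceeds the bound:
a_0 = 4: 4/1  (≤ bound)
a_1 = 1: 5/1  (≤ bound)
a_2 = 1: 9/2  (≤ bound)
a_3 = 2: 23/5  (> 3, stop)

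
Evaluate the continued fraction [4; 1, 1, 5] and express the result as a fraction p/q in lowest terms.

50/11

a_0 = 4: 4/1
a_1 = 1: 5/1
a_2 = 1: 9/2
a_3 = 5: 50/11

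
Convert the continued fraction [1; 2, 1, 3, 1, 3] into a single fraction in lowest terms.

a_0 = 1: 1/1
a_1 = 2: 3/2
a_2 = 1: 4/3
a_3 = 3: 15/11
a_4 = 1: 19/14
a_5 = 3: 72/53

72/53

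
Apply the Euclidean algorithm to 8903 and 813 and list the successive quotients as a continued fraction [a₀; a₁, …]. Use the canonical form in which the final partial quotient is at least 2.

[10; 1, 19, 3, 13]

⌊8903/813⌋ = 10, remainder 773
⌊813/773⌋ = 1, remainder 40
⌊773/40⌋ = 19, remainder 13
⌊40/13⌋ = 3, remainder 1
⌊13/1⌋ = 13, remainder 0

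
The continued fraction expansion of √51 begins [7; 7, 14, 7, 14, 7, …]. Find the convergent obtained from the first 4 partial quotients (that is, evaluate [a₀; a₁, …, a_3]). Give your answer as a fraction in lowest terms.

4999/700

Compute successive convergents:
a_0 = 7: 7/1
a_1 = 7: 50/7
a_2 = 14: 707/99
a_3 = 7: 4999/700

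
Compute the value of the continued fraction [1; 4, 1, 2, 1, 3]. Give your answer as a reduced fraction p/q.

Starting at the tail and folding back:
Start with 3.
1 + 1/(3/1) = 1 + 1/3 = 4/3
2 + 1/(4/3) = 2 + 3/4 = 11/4
1 + 1/(11/4) = 1 + 4/11 = 15/11
4 + 1/(15/11) = 4 + 11/15 = 71/15
1 + 1/(71/15) = 1 + 15/71 = 86/71

86/71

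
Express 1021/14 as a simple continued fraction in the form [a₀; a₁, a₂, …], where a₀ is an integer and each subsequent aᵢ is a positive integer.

[72; 1, 13]

Apply division with remainder until the remainder is 0:
1021 ÷ 14 → quotient 72, remainder 13
14 ÷ 13 → quotient 1, remainder 1
13 ÷ 1 → quotient 13, remainder 0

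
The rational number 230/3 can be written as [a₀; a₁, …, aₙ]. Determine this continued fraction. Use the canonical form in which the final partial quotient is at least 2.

Apply division with remainder until the remainder is 0:
230 = 76·3 + 2, so a_0 = 76
3 = 1·2 + 1, so a_1 = 1
2 = 2·1 + 0, so a_2 = 2

[76; 1, 2]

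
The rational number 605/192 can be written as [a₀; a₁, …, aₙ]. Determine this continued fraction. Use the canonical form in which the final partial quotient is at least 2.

⌊605/192⌋ = 3, remainder 29
⌊192/29⌋ = 6, remainder 18
⌊29/18⌋ = 1, remainder 11
⌊18/11⌋ = 1, remainder 7
⌊11/7⌋ = 1, remainder 4
⌊7/4⌋ = 1, remainder 3
⌊4/3⌋ = 1, remainder 1
⌊3/1⌋ = 3, remainder 0

[3; 6, 1, 1, 1, 1, 1, 3]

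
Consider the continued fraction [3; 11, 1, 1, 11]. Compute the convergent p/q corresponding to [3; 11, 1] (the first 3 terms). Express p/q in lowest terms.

37/12

a_0 = 3: 3/1
a_1 = 11: 34/11
a_2 = 1: 37/12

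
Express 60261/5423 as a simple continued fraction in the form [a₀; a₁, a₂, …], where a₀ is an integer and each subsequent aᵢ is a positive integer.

60261 ÷ 5423 → quotient 11, remainder 608
5423 ÷ 608 → quotient 8, remainder 559
608 ÷ 559 → quotient 1, remainder 49
559 ÷ 49 → quotient 11, remainder 20
49 ÷ 20 → quotient 2, remainder 9
20 ÷ 9 → quotient 2, remainder 2
9 ÷ 2 → quotient 4, remainder 1
2 ÷ 1 → quotient 2, remainder 0

[11; 8, 1, 11, 2, 2, 4, 2]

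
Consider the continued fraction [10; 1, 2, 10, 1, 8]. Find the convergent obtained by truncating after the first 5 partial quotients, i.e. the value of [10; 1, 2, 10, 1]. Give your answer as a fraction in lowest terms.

a_0 = 10: 10/1
a_1 = 1: 11/1
a_2 = 2: 32/3
a_3 = 10: 331/31
a_4 = 1: 363/34

363/34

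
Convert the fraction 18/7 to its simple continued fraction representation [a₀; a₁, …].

[2; 1, 1, 3]

⌊18/7⌋ = 2, remainder 4
⌊7/4⌋ = 1, remainder 3
⌊4/3⌋ = 1, remainder 1
⌊3/1⌋ = 3, remainder 0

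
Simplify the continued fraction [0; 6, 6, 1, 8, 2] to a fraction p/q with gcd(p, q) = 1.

131/805

a_0 = 0: 0/1
a_1 = 6: 1/6
a_2 = 6: 6/37
a_3 = 1: 7/43
a_4 = 8: 62/381
a_5 = 2: 131/805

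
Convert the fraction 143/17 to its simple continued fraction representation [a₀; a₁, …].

[8; 2, 2, 3]

⌊143/17⌋ = 8, remainder 7
⌊17/7⌋ = 2, remainder 3
⌊7/3⌋ = 2, remainder 1
⌊3/1⌋ = 3, remainder 0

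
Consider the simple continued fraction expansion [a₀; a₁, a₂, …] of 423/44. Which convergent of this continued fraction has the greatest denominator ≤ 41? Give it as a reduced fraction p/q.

a_0 = 9: 9/1  (≤ bound)
a_1 = 1: 10/1  (≤ bound)
a_2 = 1: 19/2  (≤ bound)
a_3 = 1: 29/3  (≤ bound)
a_4 = 1: 48/5  (≤ bound)
a_5 = 2: 125/13  (≤ bound)
a_6 = 3: 423/44  (> 41, stop)

125/13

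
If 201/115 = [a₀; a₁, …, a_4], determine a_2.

⌊201/115⌋ = 1, remainder 86
⌊115/86⌋ = 1, remainder 29
⌊86/29⌋ = 2, remainder 28

2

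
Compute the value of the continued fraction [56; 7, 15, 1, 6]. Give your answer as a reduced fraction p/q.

44015/784

Start with 6.
1 + 1/(6/1) = 1 + 1/6 = 7/6
15 + 1/(7/6) = 15 + 6/7 = 111/7
7 + 1/(111/7) = 7 + 7/111 = 784/111
56 + 1/(784/111) = 56 + 111/784 = 44015/784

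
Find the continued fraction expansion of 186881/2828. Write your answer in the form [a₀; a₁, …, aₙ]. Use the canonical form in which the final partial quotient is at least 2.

[66; 12, 7, 3, 1, 1, 4]

186881 ÷ 2828 → quotient 66, remainder 233
2828 ÷ 233 → quotient 12, remainder 32
233 ÷ 32 → quotient 7, remainder 9
32 ÷ 9 → quotient 3, remainder 5
9 ÷ 5 → quotient 1, remainder 4
5 ÷ 4 → quotient 1, remainder 1
4 ÷ 1 → quotient 4, remainder 0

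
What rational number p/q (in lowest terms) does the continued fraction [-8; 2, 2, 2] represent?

Start with 2.
2 + 1/(2/1) = 2 + 1/2 = 5/2
2 + 1/(5/2) = 2 + 2/5 = 12/5
-8 + 1/(12/5) = -8 + 5/12 = -91/12

-91/12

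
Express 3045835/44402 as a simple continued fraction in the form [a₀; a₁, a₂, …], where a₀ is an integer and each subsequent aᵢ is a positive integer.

[68; 1, 1, 2, 12, 11, 9, 7]

3045835 ÷ 44402 → quotient 68, remainder 26499
44402 ÷ 26499 → quotient 1, remainder 17903
26499 ÷ 17903 → quotient 1, remainder 8596
17903 ÷ 8596 → quotient 2, remainder 711
8596 ÷ 711 → quotient 12, remainder 64
711 ÷ 64 → quotient 11, remainder 7
64 ÷ 7 → quotient 9, remainder 1
7 ÷ 1 → quotient 7, remainder 0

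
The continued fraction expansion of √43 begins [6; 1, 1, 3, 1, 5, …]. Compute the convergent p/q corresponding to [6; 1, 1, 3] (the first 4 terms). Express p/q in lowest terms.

Start with 3.
1 + 1/(3/1) = 1 + 1/3 = 4/3
1 + 1/(4/3) = 1 + 3/4 = 7/4
6 + 1/(7/4) = 6 + 4/7 = 46/7

46/7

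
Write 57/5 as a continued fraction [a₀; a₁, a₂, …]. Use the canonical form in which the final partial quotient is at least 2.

[11; 2, 2]

57 = 11·5 + 2, so a_0 = 11
5 = 2·2 + 1, so a_1 = 2
2 = 2·1 + 0, so a_2 = 2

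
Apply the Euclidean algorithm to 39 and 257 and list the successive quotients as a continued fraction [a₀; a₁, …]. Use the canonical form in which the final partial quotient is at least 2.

[0; 6, 1, 1, 2, 3, 2]

Repeatedly divide and take the remainder:
39 = 0·257 + 39, so a_0 = 0
257 = 6·39 + 23, so a_1 = 6
39 = 1·23 + 16, so a_2 = 1
23 = 1·16 + 7, so a_3 = 1
16 = 2·7 + 2, so a_4 = 2
7 = 3·2 + 1, so a_5 = 3
2 = 2·1 + 0, so a_6 = 2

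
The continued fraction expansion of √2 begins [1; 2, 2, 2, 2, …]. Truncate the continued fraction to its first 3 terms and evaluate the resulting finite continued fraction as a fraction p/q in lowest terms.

Start with 2.
2 + 1/(2/1) = 2 + 1/2 = 5/2
1 + 1/(5/2) = 1 + 2/5 = 7/5

7/5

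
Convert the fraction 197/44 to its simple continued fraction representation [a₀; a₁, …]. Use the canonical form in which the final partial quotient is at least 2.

[4; 2, 10, 2]

197 = 4·44 + 21, so a_0 = 4
44 = 2·21 + 2, so a_1 = 2
21 = 10·2 + 1, so a_2 = 10
2 = 2·1 + 0, so a_3 = 2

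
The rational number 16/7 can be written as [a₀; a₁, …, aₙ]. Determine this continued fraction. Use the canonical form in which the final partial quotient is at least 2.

Repeatedly divide and take the remainder:
⌊16/7⌋ = 2, remainder 2
⌊7/2⌋ = 3, remainder 1
⌊2/1⌋ = 2, remainder 0

[2; 3, 2]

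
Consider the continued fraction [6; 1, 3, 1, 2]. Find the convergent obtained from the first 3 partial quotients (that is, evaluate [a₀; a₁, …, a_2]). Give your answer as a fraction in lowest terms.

27/4

Start with 3.
1 + 1/(3/1) = 1 + 1/3 = 4/3
6 + 1/(4/3) = 6 + 3/4 = 27/4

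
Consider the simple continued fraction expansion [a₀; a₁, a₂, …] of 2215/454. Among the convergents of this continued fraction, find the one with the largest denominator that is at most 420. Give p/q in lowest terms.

161/33

a_0 = 4: 4/1  (≤ bound)
a_1 = 1: 5/1  (≤ bound)
a_2 = 7: 39/8  (≤ bound)
a_3 = 3: 122/25  (≤ bound)
a_4 = 1: 161/33  (≤ bound)
a_5 = 13: 2215/454  (> 420, stop)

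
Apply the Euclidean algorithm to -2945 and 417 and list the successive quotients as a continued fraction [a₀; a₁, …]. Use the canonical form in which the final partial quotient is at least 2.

[-8; 1, 15, 26]

⌊-2945/417⌋ = -8, remainder 391
⌊417/391⌋ = 1, remainder 26
⌊391/26⌋ = 15, remainder 1
⌊26/1⌋ = 26, remainder 0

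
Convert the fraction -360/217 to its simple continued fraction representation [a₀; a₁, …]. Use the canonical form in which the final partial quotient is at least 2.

[-2; 2, 1, 13, 1, 4]

Apply division with remainder until the remainder is 0:
-360 = -2·217 + 74, so a_0 = -2
217 = 2·74 + 69, so a_1 = 2
74 = 1·69 + 5, so a_2 = 1
69 = 13·5 + 4, so a_3 = 13
5 = 1·4 + 1, so a_4 = 1
4 = 4·1 + 0, so a_5 = 4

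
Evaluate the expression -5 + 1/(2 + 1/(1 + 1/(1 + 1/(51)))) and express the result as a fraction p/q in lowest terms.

Compute successive convergents:
a_0 = -5: -5/1
a_1 = 2: -9/2
a_2 = 1: -14/3
a_3 = 1: -23/5
a_4 = 51: -1187/258

-1187/258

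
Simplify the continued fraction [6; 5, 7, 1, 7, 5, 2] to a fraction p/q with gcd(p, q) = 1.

22519/3635

a_0 = 6: 6/1
a_1 = 5: 31/5
a_2 = 7: 223/36
a_3 = 1: 254/41
a_4 = 7: 2001/323
a_5 = 5: 10259/1656
a_6 = 2: 22519/3635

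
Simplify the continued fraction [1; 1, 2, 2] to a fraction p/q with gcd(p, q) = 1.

12/7

Collapse the nested fraction from the inside out:
Start with 2.
2 + 1/(2/1) = 2 + 1/2 = 5/2
1 + 1/(5/2) = 1 + 2/5 = 7/5
1 + 1/(7/5) = 1 + 5/7 = 12/7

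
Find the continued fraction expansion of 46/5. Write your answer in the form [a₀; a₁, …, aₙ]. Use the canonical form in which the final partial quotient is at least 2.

Repeatedly divide and take the remainder:
46 = 9·5 + 1, so a_0 = 9
5 = 5·1 + 0, so a_1 = 5

[9; 5]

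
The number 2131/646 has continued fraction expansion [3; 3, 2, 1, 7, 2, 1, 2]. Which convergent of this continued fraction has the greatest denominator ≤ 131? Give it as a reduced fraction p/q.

254/77

a_0 = 3: 3/1  (≤ bound)
a_1 = 3: 10/3  (≤ bound)
a_2 = 2: 23/7  (≤ bound)
a_3 = 1: 33/10  (≤ bound)
a_4 = 7: 254/77  (≤ bound)
a_5 = 2: 541/164  (> 131, stop)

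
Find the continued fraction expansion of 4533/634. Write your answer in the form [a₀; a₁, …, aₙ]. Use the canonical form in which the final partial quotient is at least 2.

[7; 6, 1, 2, 15, 2]

⌊4533/634⌋ = 7, remainder 95
⌊634/95⌋ = 6, remainder 64
⌊95/64⌋ = 1, remainder 31
⌊64/31⌋ = 2, remainder 2
⌊31/2⌋ = 15, remainder 1
⌊2/1⌋ = 2, remainder 0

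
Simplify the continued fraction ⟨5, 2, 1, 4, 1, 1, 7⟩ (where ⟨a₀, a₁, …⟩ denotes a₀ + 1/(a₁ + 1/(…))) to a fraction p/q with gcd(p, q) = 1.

Collapse the nested fraction from the inside out:
Start with 7.
1 + 1/(7/1) = 1 + 1/7 = 8/7
1 + 1/(8/7) = 1 + 7/8 = 15/8
4 + 1/(15/8) = 4 + 8/15 = 68/15
1 + 1/(68/15) = 1 + 15/68 = 83/68
2 + 1/(83/68) = 2 + 68/83 = 234/83
5 + 1/(234/83) = 5 + 83/234 = 1253/234

1253/234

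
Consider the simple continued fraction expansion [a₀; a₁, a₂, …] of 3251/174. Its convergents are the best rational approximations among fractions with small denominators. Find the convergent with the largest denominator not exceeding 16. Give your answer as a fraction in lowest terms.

List convergents until the denominator exceeds the bound:
a_0 = 18: 18/1  (≤ bound)
a_1 = 1: 19/1  (≤ bound)
a_2 = 2: 56/3  (≤ bound)
a_3 = 6: 355/19  (> 16, stop)

56/3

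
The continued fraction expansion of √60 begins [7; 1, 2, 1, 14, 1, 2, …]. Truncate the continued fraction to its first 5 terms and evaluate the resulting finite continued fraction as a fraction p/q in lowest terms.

Start with 14.
1 + 1/(14/1) = 1 + 1/14 = 15/14
2 + 1/(15/14) = 2 + 14/15 = 44/15
1 + 1/(44/15) = 1 + 15/44 = 59/44
7 + 1/(59/44) = 7 + 44/59 = 457/59

457/59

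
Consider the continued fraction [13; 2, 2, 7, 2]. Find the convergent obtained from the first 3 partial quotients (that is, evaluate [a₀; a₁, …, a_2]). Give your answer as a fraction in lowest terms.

67/5

a_0 = 13: 13/1
a_1 = 2: 27/2
a_2 = 2: 67/5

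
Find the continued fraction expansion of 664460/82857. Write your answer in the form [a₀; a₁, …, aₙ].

[8; 51, 1, 1, 1, 10, 4, 12]

664460 ÷ 82857 → quotient 8, remainder 1604
82857 ÷ 1604 → quotient 51, remainder 1053
1604 ÷ 1053 → quotient 1, remainder 551
1053 ÷ 551 → quotient 1, remainder 502
551 ÷ 502 → quotient 1, remainder 49
502 ÷ 49 → quotient 10, remainder 12
49 ÷ 12 → quotient 4, remainder 1
12 ÷ 1 → quotient 12, remainder 0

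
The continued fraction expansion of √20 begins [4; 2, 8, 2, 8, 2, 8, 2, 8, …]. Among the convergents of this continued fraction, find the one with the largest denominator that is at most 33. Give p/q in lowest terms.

a_0 = 4: 4/1  (≤ bound)
a_1 = 2: 9/2  (≤ bound)
a_2 = 8: 76/17  (≤ bound)
a_3 = 2: 161/36  (> 33, stop)

76/17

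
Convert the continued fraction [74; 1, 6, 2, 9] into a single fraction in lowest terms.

10631/142

Start with 9.
2 + 1/(9/1) = 2 + 1/9 = 19/9
6 + 1/(19/9) = 6 + 9/19 = 123/19
1 + 1/(123/19) = 1 + 19/123 = 142/123
74 + 1/(142/123) = 74 + 123/142 = 10631/142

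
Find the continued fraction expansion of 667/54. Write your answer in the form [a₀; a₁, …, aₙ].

[12; 2, 1, 5, 3]

667 = 12·54 + 19, so a_0 = 12
54 = 2·19 + 16, so a_1 = 2
19 = 1·16 + 3, so a_2 = 1
16 = 5·3 + 1, so a_3 = 5
3 = 3·1 + 0, so a_4 = 3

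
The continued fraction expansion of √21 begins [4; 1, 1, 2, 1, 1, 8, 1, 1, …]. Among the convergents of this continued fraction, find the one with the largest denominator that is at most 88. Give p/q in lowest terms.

List convergents until the denominator exceeds the bound:
a_0 = 4: 4/1  (≤ bound)
a_1 = 1: 5/1  (≤ bound)
a_2 = 1: 9/2  (≤ bound)
a_3 = 2: 23/5  (≤ bound)
a_4 = 1: 32/7  (≤ bound)
a_5 = 1: 55/12  (≤ bound)
a_6 = 8: 472/103  (> 88, stop)

55/12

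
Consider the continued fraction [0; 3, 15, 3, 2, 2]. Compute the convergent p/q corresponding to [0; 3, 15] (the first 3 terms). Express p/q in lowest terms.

15/46

Start with 15.
3 + 1/(15/1) = 3 + 1/15 = 46/15
0 + 1/(46/15) = 0 + 15/46 = 15/46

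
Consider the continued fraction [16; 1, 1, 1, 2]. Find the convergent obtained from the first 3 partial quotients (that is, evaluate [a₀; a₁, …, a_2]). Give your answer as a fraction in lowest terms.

Start with 1.
1 + 1/(1/1) = 1 + 1/1 = 2/1
16 + 1/(2/1) = 16 + 1/2 = 33/2

33/2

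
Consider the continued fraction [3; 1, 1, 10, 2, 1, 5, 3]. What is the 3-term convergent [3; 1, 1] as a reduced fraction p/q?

7/2

Start with 1.
1 + 1/(1/1) = 1 + 1/1 = 2/1
3 + 1/(2/1) = 3 + 1/2 = 7/2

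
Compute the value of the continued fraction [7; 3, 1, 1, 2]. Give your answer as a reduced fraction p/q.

Build up convergents one term at a time:
a_0 = 7: 7/1
a_1 = 3: 22/3
a_2 = 1: 29/4
a_3 = 1: 51/7
a_4 = 2: 131/18

131/18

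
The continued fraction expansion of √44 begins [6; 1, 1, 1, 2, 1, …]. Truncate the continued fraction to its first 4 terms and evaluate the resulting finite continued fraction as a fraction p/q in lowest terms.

Compute successive convergents:
a_0 = 6: 6/1
a_1 = 1: 7/1
a_2 = 1: 13/2
a_3 = 1: 20/3

20/3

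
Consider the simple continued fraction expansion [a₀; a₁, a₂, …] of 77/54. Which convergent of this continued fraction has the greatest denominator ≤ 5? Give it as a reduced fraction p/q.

a_0 = 1: 1/1  (≤ bound)
a_1 = 2: 3/2  (≤ bound)
a_2 = 2: 7/5  (≤ bound)
a_3 = 1: 10/7  (> 5, stop)

7/5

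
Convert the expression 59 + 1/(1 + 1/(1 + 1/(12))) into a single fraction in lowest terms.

1488/25

Start with 12.
1 + 1/(12/1) = 1 + 1/12 = 13/12
1 + 1/(13/12) = 1 + 12/13 = 25/13
59 + 1/(25/13) = 59 + 13/25 = 1488/25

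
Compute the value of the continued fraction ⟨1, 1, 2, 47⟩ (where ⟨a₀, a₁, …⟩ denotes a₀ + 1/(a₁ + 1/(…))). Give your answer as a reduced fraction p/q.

237/142

Start with 47.
2 + 1/(47/1) = 2 + 1/47 = 95/47
1 + 1/(95/47) = 1 + 47/95 = 142/95
1 + 1/(142/95) = 1 + 95/142 = 237/142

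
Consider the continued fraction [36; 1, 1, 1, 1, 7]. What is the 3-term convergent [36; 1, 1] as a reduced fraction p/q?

73/2

a_0 = 36: 36/1
a_1 = 1: 37/1
a_2 = 1: 73/2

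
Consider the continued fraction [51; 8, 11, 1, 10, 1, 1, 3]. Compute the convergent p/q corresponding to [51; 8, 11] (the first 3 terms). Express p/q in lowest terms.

4550/89

Start with 11.
8 + 1/(11/1) = 8 + 1/11 = 89/11
51 + 1/(89/11) = 51 + 11/89 = 4550/89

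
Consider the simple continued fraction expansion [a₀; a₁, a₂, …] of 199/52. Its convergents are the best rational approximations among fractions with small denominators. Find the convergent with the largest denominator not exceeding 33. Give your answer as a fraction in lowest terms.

List convergents until the denominator exceeds the bound:
a_0 = 3: 3/1  (≤ bound)
a_1 = 1: 4/1  (≤ bound)
a_2 = 4: 19/5  (≤ bound)
a_3 = 1: 23/6  (≤ bound)
a_4 = 3: 88/23  (≤ bound)
a_5 = 2: 199/52  (> 33, stop)

88/23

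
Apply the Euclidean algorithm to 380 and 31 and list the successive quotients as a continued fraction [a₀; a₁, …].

380 = 12·31 + 8, so a_0 = 12
31 = 3·8 + 7, so a_1 = 3
8 = 1·7 + 1, so a_2 = 1
7 = 7·1 + 0, so a_3 = 7

[12; 3, 1, 7]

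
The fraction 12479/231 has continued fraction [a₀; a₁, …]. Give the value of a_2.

5

Apply division with remainder until the remainder is 0:
12479 ÷ 231 → quotient 54, remainder 5
231 ÷ 5 → quotient 46, remainder 1
5 ÷ 1 → quotient 5, remainder 0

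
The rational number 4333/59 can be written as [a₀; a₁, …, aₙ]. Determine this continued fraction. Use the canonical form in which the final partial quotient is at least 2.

[73; 2, 3, 1, 2, 2]

Run the Euclidean algorithm, recording each quotient:
4333 = 73·59 + 26, so a_0 = 73
59 = 2·26 + 7, so a_1 = 2
26 = 3·7 + 5, so a_2 = 3
7 = 1·5 + 2, so a_3 = 1
5 = 2·2 + 1, so a_4 = 2
2 = 2·1 + 0, so a_5 = 2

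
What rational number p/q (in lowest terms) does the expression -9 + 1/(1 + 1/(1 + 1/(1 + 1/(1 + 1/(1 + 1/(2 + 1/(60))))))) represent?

Start with 60.
2 + 1/(60/1) = 2 + 1/60 = 121/60
1 + 1/(121/60) = 1 + 60/121 = 181/121
1 + 1/(181/121) = 1 + 121/181 = 302/181
1 + 1/(302/181) = 1 + 181/302 = 483/302
1 + 1/(483/302) = 1 + 302/483 = 785/483
1 + 1/(785/483) = 1 + 483/785 = 1268/785
-9 + 1/(1268/785) = -9 + 785/1268 = -10627/1268

-10627/1268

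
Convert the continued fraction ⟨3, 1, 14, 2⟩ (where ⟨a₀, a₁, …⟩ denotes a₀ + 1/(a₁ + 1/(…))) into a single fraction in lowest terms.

122/31

Use the convergent recurrence hₖ = aₖ·hₖ₋₁ + hₖ₋₂ (and likewise for the denominators kₖ):
a_0 = 3: 3/1
a_1 = 1: 4/1
a_2 = 14: 59/15
a_3 = 2: 122/31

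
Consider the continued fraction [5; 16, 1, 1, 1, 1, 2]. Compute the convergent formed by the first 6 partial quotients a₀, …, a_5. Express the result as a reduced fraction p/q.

Build up convergents one term at a time:
a_0 = 5: 5/1
a_1 = 16: 81/16
a_2 = 1: 86/17
a_3 = 1: 167/33
a_4 = 1: 253/50
a_5 = 1: 420/83

420/83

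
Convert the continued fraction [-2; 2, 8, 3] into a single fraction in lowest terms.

a_0 = -2: -2/1
a_1 = 2: -3/2
a_2 = 8: -26/17
a_3 = 3: -81/53

-81/53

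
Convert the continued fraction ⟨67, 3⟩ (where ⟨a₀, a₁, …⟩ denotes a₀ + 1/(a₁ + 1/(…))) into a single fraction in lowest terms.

Build up convergents one term at a time:
a_0 = 67: 67/1
a_1 = 3: 202/3

202/3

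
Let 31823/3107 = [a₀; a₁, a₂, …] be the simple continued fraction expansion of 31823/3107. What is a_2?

⌊31823/3107⌋ = 10, remainder 753
⌊3107/753⌋ = 4, remainder 95
⌊753/95⌋ = 7, remainder 88

7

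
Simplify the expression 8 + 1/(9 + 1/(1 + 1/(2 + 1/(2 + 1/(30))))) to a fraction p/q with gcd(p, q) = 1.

Start with 30.
2 + 1/(30/1) = 2 + 1/30 = 61/30
2 + 1/(61/30) = 2 + 30/61 = 152/61
1 + 1/(152/61) = 1 + 61/152 = 213/152
9 + 1/(213/152) = 9 + 152/213 = 2069/213
8 + 1/(2069/213) = 8 + 213/2069 = 16765/2069

16765/2069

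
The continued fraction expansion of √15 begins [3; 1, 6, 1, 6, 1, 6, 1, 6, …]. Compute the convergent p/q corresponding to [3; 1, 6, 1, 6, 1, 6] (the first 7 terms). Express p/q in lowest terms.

1677/433

Build up convergents one term at a time:
a_0 = 3: 3/1
a_1 = 1: 4/1
a_2 = 6: 27/7
a_3 = 1: 31/8
a_4 = 6: 213/55
a_5 = 1: 244/63
a_6 = 6: 1677/433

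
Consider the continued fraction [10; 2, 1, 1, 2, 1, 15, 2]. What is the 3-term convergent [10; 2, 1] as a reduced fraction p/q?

31/3

Starting at the tail and folding back:
Start with 1.
2 + 1/(1/1) = 2 + 1/1 = 3/1
10 + 1/(3/1) = 10 + 1/3 = 31/3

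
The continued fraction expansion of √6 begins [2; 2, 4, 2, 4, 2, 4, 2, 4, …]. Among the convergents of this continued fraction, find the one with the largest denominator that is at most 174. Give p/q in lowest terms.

a_0 = 2: 2/1  (≤ bound)
a_1 = 2: 5/2  (≤ bound)
a_2 = 4: 22/9  (≤ bound)
a_3 = 2: 49/20  (≤ bound)
a_4 = 4: 218/89  (≤ bound)
a_5 = 2: 485/198  (> 174, stop)

218/89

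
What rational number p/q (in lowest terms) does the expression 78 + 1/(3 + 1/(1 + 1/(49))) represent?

Use the convergent recurrence hₖ = aₖ·hₖ₋₁ + hₖ₋₂ (and likewise for the denominators kₖ):
a_0 = 78: 78/1
a_1 = 3: 235/3
a_2 = 1: 313/4
a_3 = 49: 15572/199

15572/199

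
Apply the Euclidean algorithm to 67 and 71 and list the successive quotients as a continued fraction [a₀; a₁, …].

[0; 1, 16, 1, 3]

Repeatedly divide and take the remainder:
67 = 0·71 + 67, so a_0 = 0
71 = 1·67 + 4, so a_1 = 1
67 = 16·4 + 3, so a_2 = 16
4 = 1·3 + 1, so a_3 = 1
3 = 3·1 + 0, so a_4 = 3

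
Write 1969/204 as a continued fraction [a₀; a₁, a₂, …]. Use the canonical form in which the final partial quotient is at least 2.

Apply division with remainder until the remainder is 0:
⌊1969/204⌋ = 9, remainder 133
⌊204/133⌋ = 1, remainder 71
⌊133/71⌋ = 1, remainder 62
⌊71/62⌋ = 1, remainder 9
⌊62/9⌋ = 6, remainder 8
⌊9/8⌋ = 1, remainder 1
⌊8/1⌋ = 8, remainder 0

[9; 1, 1, 1, 6, 1, 8]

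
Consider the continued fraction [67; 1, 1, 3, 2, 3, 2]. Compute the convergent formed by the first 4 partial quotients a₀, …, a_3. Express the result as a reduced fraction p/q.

Compute successive convergents:
a_0 = 67: 67/1
a_1 = 1: 68/1
a_2 = 1: 135/2
a_3 = 3: 473/7

473/7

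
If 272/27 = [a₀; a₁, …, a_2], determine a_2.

2

⌊272/27⌋ = 10, remainder 2
⌊27/2⌋ = 13, remainder 1
⌊2/1⌋ = 2, remainder 0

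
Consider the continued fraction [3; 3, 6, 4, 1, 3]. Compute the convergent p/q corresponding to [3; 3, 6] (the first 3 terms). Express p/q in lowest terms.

63/19

a_0 = 3: 3/1
a_1 = 3: 10/3
a_2 = 6: 63/19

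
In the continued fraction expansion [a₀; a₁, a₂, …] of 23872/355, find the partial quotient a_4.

3

⌊23872/355⌋ = 67, remainder 87
⌊355/87⌋ = 4, remainder 7
⌊87/7⌋ = 12, remainder 3
⌊7/3⌋ = 2, remainder 1
⌊3/1⌋ = 3, remainder 0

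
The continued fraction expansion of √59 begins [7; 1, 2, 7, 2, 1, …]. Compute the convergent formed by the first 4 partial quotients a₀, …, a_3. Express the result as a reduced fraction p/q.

Start with 7.
2 + 1/(7/1) = 2 + 1/7 = 15/7
1 + 1/(15/7) = 1 + 7/15 = 22/15
7 + 1/(22/15) = 7 + 15/22 = 169/22

169/22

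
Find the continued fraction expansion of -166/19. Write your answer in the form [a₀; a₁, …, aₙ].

-166 = -9·19 + 5, so a_0 = -9
19 = 3·5 + 4, so a_1 = 3
5 = 1·4 + 1, so a_2 = 1
4 = 4·1 + 0, so a_3 = 4

[-9; 3, 1, 4]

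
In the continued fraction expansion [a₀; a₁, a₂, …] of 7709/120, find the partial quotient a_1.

4

Apply division with remainder until the remainder is 0:
⌊7709/120⌋ = 64, remainder 29
⌊120/29⌋ = 4, remainder 4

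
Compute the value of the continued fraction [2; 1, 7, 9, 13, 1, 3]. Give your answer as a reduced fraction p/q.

Start with 3.
1 + 1/(3/1) = 1 + 1/3 = 4/3
13 + 1/(4/3) = 13 + 3/4 = 55/4
9 + 1/(55/4) = 9 + 4/55 = 499/55
7 + 1/(499/55) = 7 + 55/499 = 3548/499
1 + 1/(3548/499) = 1 + 499/3548 = 4047/3548
2 + 1/(4047/3548) = 2 + 3548/4047 = 11642/4047

11642/4047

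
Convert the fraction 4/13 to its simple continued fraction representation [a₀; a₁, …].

Apply division with remainder until the remainder is 0:
⌊4/13⌋ = 0, remainder 4
⌊13/4⌋ = 3, remainder 1
⌊4/1⌋ = 4, remainder 0

[0; 3, 4]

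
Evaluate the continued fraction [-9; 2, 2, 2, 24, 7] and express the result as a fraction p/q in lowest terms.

Start with 7.
24 + 1/(7/1) = 24 + 1/7 = 169/7
2 + 1/(169/7) = 2 + 7/169 = 345/169
2 + 1/(345/169) = 2 + 169/345 = 859/345
2 + 1/(859/345) = 2 + 345/859 = 2063/859
-9 + 1/(2063/859) = -9 + 859/2063 = -17708/2063

-17708/2063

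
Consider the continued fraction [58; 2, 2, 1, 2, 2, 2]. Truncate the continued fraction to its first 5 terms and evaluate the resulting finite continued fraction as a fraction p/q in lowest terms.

Build up convergents one term at a time:
a_0 = 58: 58/1
a_1 = 2: 117/2
a_2 = 2: 292/5
a_3 = 1: 409/7
a_4 = 2: 1110/19

1110/19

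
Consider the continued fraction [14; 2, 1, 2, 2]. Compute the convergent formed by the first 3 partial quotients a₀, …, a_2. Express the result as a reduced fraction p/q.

Start with 1.
2 + 1/(1/1) = 2 + 1/1 = 3/1
14 + 1/(3/1) = 14 + 1/3 = 43/3

43/3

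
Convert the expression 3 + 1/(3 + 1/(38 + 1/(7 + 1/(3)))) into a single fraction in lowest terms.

8456/2539

a_0 = 3: 3/1
a_1 = 3: 10/3
a_2 = 38: 383/115
a_3 = 7: 2691/808
a_4 = 3: 8456/2539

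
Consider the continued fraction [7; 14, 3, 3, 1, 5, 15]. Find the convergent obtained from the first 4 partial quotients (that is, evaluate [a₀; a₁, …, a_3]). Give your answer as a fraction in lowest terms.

1011/143

Start with 3.
3 + 1/(3/1) = 3 + 1/3 = 10/3
14 + 1/(10/3) = 14 + 3/10 = 143/10
7 + 1/(143/10) = 7 + 10/143 = 1011/143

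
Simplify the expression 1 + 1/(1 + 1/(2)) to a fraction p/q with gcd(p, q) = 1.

5/3

Work from the innermost term outward:
Start with 2.
1 + 1/(2/1) = 1 + 1/2 = 3/2
1 + 1/(3/2) = 1 + 2/3 = 5/3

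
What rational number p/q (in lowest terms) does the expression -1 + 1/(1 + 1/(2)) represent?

-1/3

a_0 = -1: -1/1
a_1 = 1: 0/1
a_2 = 2: -1/3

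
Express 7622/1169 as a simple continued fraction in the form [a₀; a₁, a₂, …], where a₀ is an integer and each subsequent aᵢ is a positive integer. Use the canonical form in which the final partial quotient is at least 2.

[6; 1, 1, 11, 1, 14, 1, 2]

7622 ÷ 1169 → quotient 6, remainder 608
1169 ÷ 608 → quotient 1, remainder 561
608 ÷ 561 → quotient 1, remainder 47
561 ÷ 47 → quotient 11, remainder 44
47 ÷ 44 → quotient 1, remainder 3
44 ÷ 3 → quotient 14, remainder 2
3 ÷ 2 → quotient 1, remainder 1
2 ÷ 1 → quotient 2, remainder 0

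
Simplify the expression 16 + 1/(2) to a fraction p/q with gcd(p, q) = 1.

33/2

a_0 = 16: 16/1
a_1 = 2: 33/2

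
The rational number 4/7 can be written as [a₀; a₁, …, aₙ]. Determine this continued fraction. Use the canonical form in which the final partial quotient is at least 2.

[0; 1, 1, 3]

⌊4/7⌋ = 0, remainder 4
⌊7/4⌋ = 1, remainder 3
⌊4/3⌋ = 1, remainder 1
⌊3/1⌋ = 3, remainder 0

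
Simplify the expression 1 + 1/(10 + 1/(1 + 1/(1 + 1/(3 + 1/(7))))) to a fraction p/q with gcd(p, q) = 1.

590/539

a_0 = 1: 1/1
a_1 = 10: 11/10
a_2 = 1: 12/11
a_3 = 1: 23/21
a_4 = 3: 81/74
a_5 = 7: 590/539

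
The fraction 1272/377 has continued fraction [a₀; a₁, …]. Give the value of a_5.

3

1272 = 3·377 + 141, so a_0 = 3
377 = 2·141 + 95, so a_1 = 2
141 = 1·95 + 46, so a_2 = 1
95 = 2·46 + 3, so a_3 = 2
46 = 15·3 + 1, so a_4 = 15
3 = 3·1 + 0, so a_5 = 3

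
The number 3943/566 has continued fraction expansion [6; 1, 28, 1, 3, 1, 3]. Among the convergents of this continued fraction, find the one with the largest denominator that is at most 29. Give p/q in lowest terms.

202/29

List convergents until the denominator exceeds the bound:
a_0 = 6: 6/1  (≤ bound)
a_1 = 1: 7/1  (≤ bound)
a_2 = 28: 202/29  (≤ bound)
a_3 = 1: 209/30  (> 29, stop)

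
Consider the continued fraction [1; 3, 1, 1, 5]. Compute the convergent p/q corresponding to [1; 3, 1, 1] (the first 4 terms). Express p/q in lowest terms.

9/7

Build up convergents one term at a time:
a_0 = 1: 1/1
a_1 = 3: 4/3
a_2 = 1: 5/4
a_3 = 1: 9/7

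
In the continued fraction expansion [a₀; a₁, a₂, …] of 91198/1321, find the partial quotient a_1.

91198 ÷ 1321 → quotient 69, remainder 49
1321 ÷ 49 → quotient 26, remainder 47

26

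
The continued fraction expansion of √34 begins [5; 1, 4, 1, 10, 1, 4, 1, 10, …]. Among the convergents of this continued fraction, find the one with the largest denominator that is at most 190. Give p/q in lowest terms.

a_0 = 5: 5/1  (≤ bound)
a_1 = 1: 6/1  (≤ bound)
a_2 = 4: 29/5  (≤ bound)
a_3 = 1: 35/6  (≤ bound)
a_4 = 10: 379/65  (≤ bound)
a_5 = 1: 414/71  (≤ bound)
a_6 = 4: 2035/349  (> 190, stop)

414/71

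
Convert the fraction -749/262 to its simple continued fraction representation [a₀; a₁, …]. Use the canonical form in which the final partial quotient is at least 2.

⌊-749/262⌋ = -3, remainder 37
⌊262/37⌋ = 7, remainder 3
⌊37/3⌋ = 12, remainder 1
⌊3/1⌋ = 3, remainder 0

[-3; 7, 12, 3]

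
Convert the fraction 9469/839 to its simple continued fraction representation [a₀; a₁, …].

9469 ÷ 839 → quotient 11, remainder 240
839 ÷ 240 → quotient 3, remainder 119
240 ÷ 119 → quotient 2, remainder 2
119 ÷ 2 → quotient 59, remainder 1
2 ÷ 1 → quotient 2, remainder 0

[11; 3, 2, 59, 2]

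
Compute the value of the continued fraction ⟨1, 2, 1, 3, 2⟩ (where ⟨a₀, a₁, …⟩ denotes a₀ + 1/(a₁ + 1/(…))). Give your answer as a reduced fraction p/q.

Use the convergent recurrence hₖ = aₖ·hₖ₋₁ + hₖ₋₂ (and likewise for the denominators kₖ):
a_0 = 1: 1/1
a_1 = 2: 3/2
a_2 = 1: 4/3
a_3 = 3: 15/11
a_4 = 2: 34/25

34/25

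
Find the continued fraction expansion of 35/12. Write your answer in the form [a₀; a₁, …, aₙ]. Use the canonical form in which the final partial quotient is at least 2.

[2; 1, 11]

35 ÷ 12 → quotient 2, remainder 11
12 ÷ 11 → quotient 1, remainder 1
11 ÷ 1 → quotient 11, remainder 0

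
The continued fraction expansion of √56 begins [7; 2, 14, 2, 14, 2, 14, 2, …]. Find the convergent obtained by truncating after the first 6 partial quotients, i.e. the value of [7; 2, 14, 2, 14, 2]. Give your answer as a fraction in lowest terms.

13455/1798

Use the convergent recurrence hₖ = aₖ·hₖ₋₁ + hₖ₋₂ (and likewise for the denominators kₖ):
a_0 = 7: 7/1
a_1 = 2: 15/2
a_2 = 14: 217/29
a_3 = 2: 449/60
a_4 = 14: 6503/869
a_5 = 2: 13455/1798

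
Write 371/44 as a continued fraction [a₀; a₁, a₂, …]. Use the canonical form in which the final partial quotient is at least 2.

371 ÷ 44 → quotient 8, remainder 19
44 ÷ 19 → quotient 2, remainder 6
19 ÷ 6 → quotient 3, remainder 1
6 ÷ 1 → quotient 6, remainder 0

[8; 2, 3, 6]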